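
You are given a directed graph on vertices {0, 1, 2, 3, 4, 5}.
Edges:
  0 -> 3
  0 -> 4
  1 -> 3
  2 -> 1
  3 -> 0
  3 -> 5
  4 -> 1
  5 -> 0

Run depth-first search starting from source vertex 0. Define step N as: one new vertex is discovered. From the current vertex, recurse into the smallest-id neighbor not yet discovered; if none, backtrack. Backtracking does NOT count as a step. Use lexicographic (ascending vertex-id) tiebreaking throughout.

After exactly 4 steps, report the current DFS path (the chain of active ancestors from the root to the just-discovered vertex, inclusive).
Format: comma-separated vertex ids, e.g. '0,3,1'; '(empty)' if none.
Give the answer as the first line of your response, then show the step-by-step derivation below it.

0,4

step 1: discover 0; path=0; order=0
step 2: discover 3; path=0>3; order=0,3
step 3: discover 5; path=0>3>5; order=0,3,5
step 4: discover 4; path=0>4; order=0,3,5,4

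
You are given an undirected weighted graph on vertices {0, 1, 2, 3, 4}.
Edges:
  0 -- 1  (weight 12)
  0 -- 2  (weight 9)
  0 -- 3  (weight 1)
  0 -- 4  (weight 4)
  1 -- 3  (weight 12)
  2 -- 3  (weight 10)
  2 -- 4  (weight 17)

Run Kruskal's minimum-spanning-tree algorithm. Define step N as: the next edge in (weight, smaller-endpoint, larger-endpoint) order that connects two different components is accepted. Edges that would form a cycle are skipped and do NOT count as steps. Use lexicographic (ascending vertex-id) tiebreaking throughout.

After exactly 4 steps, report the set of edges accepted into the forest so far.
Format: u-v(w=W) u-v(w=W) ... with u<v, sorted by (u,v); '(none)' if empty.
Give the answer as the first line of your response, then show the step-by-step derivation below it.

0-1(w=12) 0-2(w=9) 0-3(w=1) 0-4(w=4)

step 1: add edge 0-3 (w=1); MST = {0-3(w=1)}
step 2: add edge 0-4 (w=4); MST = {0-3(w=1) 0-4(w=4)}
step 3: add edge 0-2 (w=9); MST = {0-2(w=9) 0-3(w=1) 0-4(w=4)}
step 4: add edge 0-1 (w=12); MST = {0-1(w=12) 0-2(w=9) 0-3(w=1) 0-4(w=4)}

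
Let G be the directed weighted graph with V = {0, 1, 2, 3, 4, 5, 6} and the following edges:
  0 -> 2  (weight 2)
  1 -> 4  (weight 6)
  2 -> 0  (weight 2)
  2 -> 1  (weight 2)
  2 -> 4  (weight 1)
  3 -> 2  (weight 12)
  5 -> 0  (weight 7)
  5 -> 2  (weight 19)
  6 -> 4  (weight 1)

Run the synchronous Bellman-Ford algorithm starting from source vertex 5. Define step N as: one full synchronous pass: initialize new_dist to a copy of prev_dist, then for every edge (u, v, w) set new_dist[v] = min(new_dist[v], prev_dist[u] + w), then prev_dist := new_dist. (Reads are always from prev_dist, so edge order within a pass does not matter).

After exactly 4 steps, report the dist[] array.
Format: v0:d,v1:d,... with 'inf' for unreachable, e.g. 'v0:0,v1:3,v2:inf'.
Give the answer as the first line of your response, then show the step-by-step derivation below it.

v0:7,v1:11,v2:9,v3:inf,v4:10,v5:0,v6:inf

step 1: dist = v0:7,v1:inf,v2:19,v3:inf,v4:inf,v5:0,v6:inf
step 2: dist = v0:7,v1:21,v2:9,v3:inf,v4:20,v5:0,v6:inf
step 3: dist = v0:7,v1:11,v2:9,v3:inf,v4:10,v5:0,v6:inf
step 4: dist = v0:7,v1:11,v2:9,v3:inf,v4:10,v5:0,v6:inf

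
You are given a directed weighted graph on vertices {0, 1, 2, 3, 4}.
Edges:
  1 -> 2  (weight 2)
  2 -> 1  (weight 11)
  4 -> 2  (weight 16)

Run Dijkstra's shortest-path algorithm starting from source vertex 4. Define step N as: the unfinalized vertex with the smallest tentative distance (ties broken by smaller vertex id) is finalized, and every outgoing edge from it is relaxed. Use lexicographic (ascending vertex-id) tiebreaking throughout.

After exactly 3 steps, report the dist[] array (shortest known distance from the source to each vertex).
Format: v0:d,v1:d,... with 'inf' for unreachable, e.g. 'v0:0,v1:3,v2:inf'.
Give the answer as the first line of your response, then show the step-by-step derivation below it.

v0:inf,v1:27,v2:16,v3:inf,v4:0

step 1: dist = v0:inf,v1:inf,v2:16,v3:inf,v4:0
step 2: dist = v0:inf,v1:27,v2:16,v3:inf,v4:0
step 3: dist = v0:inf,v1:27,v2:16,v3:inf,v4:0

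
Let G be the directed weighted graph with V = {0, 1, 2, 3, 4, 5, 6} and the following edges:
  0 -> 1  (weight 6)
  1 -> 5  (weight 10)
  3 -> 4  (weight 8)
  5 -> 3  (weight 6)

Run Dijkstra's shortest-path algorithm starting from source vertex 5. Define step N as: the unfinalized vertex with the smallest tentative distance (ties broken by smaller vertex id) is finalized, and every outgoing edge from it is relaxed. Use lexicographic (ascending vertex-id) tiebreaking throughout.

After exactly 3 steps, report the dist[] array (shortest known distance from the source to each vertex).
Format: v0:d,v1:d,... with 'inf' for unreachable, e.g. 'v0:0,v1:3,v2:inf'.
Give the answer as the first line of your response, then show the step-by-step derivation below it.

v0:inf,v1:inf,v2:inf,v3:6,v4:14,v5:0,v6:inf

step 1: dist = v0:inf,v1:inf,v2:inf,v3:6,v4:inf,v5:0,v6:inf
step 2: dist = v0:inf,v1:inf,v2:inf,v3:6,v4:14,v5:0,v6:inf
step 3: dist = v0:inf,v1:inf,v2:inf,v3:6,v4:14,v5:0,v6:inf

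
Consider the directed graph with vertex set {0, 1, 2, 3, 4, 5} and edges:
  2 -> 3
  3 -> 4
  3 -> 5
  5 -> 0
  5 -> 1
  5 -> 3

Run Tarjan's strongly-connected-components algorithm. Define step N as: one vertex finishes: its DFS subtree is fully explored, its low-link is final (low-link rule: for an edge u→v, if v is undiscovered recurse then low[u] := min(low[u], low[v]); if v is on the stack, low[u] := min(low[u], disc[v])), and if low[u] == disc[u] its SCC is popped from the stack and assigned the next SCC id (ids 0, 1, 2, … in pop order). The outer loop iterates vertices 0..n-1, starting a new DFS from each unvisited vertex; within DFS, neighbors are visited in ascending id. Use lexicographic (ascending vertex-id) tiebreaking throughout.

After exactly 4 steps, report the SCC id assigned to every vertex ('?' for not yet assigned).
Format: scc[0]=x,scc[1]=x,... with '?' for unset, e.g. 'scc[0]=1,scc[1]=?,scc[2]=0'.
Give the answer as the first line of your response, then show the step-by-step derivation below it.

scc[0]=0,scc[1]=1,scc[2]=?,scc[3]=?,scc[4]=2,scc[5]=?

step 1: low=(low[0]=0,low[1]=?,low[2]=?,low[3]=?,low[4]=?,low[5]=?); scc=(scc[0]=0,scc[1]=?,scc[2]=?,scc[3]=?,scc[4]=?,scc[5]=?)
step 2: low=(low[0]=0,low[1]=1,low[2]=?,low[3]=?,low[4]=?,low[5]=?); scc=(scc[0]=0,scc[1]=1,scc[2]=?,scc[3]=?,scc[4]=?,scc[5]=?)
step 3: low=(low[0]=0,low[1]=1,low[2]=2,low[3]=3,low[4]=4,low[5]=?); scc=(scc[0]=0,scc[1]=1,scc[2]=?,scc[3]=?,scc[4]=2,scc[5]=?)
step 4: low=(low[0]=0,low[1]=1,low[2]=2,low[3]=3,low[4]=4,low[5]=3); scc=(scc[0]=0,scc[1]=1,scc[2]=?,scc[3]=?,scc[4]=2,scc[5]=?)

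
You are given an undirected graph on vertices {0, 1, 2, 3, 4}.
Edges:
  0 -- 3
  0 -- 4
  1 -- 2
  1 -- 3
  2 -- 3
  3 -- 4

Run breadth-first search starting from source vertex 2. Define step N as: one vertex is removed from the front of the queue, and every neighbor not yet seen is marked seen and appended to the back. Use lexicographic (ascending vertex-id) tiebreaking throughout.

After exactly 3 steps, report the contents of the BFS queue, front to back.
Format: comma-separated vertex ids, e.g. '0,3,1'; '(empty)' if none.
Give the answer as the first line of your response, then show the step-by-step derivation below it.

0,4

step 1: dequeue 2; queue=[1,3]; order=2
step 2: dequeue 1; queue=[3]; order=2,1
step 3: dequeue 3; queue=[0,4]; order=2,1,3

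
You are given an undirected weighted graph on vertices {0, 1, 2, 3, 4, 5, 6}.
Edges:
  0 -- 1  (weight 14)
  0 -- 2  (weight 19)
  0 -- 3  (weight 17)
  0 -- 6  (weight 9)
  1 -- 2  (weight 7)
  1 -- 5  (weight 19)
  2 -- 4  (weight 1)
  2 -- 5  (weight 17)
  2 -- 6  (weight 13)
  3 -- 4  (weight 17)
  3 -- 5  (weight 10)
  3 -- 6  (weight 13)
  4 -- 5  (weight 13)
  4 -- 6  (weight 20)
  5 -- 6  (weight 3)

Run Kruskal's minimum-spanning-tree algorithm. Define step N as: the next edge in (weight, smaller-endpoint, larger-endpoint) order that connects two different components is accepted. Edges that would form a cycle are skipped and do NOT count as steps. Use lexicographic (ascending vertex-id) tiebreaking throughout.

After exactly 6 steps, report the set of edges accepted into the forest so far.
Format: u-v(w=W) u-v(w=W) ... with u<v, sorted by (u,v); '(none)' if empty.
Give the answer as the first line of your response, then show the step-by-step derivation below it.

0-6(w=9) 1-2(w=7) 2-4(w=1) 2-6(w=13) 3-5(w=10) 5-6(w=3)

step 1: add edge 2-4 (w=1); MST = {2-4(w=1)}
step 2: add edge 5-6 (w=3); MST = {2-4(w=1) 5-6(w=3)}
step 3: add edge 1-2 (w=7); MST = {1-2(w=7) 2-4(w=1) 5-6(w=3)}
step 4: add edge 0-6 (w=9); MST = {0-6(w=9) 1-2(w=7) 2-4(w=1) 5-6(w=3)}
step 5: add edge 3-5 (w=10); MST = {0-6(w=9) 1-2(w=7) 2-4(w=1) 3-5(w=10) 5-6(w=3)}
step 6: add edge 2-6 (w=13); MST = {0-6(w=9) 1-2(w=7) 2-4(w=1) 2-6(w=13) 3-5(w=10) 5-6(w=3)}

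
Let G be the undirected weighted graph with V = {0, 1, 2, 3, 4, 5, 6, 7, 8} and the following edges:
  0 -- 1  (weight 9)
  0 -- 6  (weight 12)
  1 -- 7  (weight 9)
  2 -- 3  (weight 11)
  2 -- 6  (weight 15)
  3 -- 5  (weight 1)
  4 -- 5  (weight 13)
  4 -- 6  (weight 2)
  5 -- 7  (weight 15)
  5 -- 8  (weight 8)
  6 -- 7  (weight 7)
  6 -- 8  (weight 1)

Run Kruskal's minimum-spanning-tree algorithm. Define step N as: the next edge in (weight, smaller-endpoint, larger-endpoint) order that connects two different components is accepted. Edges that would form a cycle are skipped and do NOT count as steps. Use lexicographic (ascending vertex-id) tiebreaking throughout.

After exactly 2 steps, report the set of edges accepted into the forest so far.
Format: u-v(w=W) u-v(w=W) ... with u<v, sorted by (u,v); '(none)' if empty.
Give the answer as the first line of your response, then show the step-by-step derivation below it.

3-5(w=1) 6-8(w=1)

step 1: add edge 3-5 (w=1); MST = {3-5(w=1)}
step 2: add edge 6-8 (w=1); MST = {3-5(w=1) 6-8(w=1)}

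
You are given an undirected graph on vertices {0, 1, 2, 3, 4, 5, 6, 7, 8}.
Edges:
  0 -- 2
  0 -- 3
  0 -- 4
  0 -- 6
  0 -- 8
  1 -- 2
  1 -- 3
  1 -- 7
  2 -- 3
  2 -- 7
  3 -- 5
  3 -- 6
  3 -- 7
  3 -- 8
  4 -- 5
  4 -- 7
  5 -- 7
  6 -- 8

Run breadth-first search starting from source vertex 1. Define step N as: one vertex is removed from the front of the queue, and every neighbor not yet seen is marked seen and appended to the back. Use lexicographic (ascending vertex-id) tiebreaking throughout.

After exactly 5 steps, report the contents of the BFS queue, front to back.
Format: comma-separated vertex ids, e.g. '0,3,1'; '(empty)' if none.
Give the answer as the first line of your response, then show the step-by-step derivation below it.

5,6,8,4

step 1: dequeue 1; queue=[2,3,7]; order=1
step 2: dequeue 2; queue=[3,7,0]; order=1,2
step 3: dequeue 3; queue=[7,0,5,6,8]; order=1,2,3
step 4: dequeue 7; queue=[0,5,6,8,4]; order=1,2,3,7
step 5: dequeue 0; queue=[5,6,8,4]; order=1,2,3,7,0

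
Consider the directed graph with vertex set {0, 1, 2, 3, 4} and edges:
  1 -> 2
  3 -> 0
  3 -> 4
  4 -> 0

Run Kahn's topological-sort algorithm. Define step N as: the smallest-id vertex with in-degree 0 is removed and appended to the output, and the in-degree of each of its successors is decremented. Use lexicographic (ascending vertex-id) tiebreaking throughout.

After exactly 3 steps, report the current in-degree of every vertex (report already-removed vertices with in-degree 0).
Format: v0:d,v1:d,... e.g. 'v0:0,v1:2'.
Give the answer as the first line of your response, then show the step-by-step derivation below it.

v0:1,v1:0,v2:0,v3:0,v4:0

step 1: output 1; order=[1]; indeg=(2,0,0,0,1)
step 2: output 2; order=[1,2]; indeg=(2,0,0,0,1)
step 3: output 3; order=[1,2,3]; indeg=(1,0,0,0,0)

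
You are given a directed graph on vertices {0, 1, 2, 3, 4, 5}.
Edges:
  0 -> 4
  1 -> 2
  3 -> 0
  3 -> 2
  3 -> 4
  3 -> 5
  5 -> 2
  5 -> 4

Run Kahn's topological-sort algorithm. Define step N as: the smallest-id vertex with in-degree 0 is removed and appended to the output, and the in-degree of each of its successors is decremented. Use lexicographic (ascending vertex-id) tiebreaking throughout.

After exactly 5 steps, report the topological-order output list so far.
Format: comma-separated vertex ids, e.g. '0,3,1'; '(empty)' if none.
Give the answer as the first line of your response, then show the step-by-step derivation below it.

1,3,0,5,2

step 1: output 1; order=[1]; indeg=(1,0,2,0,3,1)
step 2: output 3; order=[1,3]; indeg=(0,0,1,0,2,0)
step 3: output 0; order=[1,3,0]; indeg=(0,0,1,0,1,0)
step 4: output 5; order=[1,3,0,5]; indeg=(0,0,0,0,0,0)
step 5: output 2; order=[1,3,0,5,2]; indeg=(0,0,0,0,0,0)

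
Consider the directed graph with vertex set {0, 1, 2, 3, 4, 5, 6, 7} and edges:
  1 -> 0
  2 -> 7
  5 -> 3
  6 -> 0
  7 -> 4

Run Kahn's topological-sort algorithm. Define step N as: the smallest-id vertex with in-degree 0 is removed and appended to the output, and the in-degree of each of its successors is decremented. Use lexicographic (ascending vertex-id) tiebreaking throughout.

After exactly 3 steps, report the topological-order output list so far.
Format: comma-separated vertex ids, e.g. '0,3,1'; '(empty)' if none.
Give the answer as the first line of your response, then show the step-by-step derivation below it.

1,2,5

step 1: output 1; order=[1]; indeg=(1,0,0,1,1,0,0,1)
step 2: output 2; order=[1,2]; indeg=(1,0,0,1,1,0,0,0)
step 3: output 5; order=[1,2,5]; indeg=(1,0,0,0,1,0,0,0)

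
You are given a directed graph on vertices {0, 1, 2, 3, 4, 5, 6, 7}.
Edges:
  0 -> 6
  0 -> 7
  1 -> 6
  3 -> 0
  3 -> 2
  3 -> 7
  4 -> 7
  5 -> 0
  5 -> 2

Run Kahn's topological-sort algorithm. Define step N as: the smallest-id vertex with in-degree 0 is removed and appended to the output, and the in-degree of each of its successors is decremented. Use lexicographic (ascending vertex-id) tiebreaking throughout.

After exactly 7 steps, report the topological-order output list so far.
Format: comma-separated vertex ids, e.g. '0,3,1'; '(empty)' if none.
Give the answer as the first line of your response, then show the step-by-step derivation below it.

1,3,4,5,0,2,6

step 1: output 1; order=[1]; indeg=(2,0,2,0,0,0,1,3)
step 2: output 3; order=[1,3]; indeg=(1,0,1,0,0,0,1,2)
step 3: output 4; order=[1,3,4]; indeg=(1,0,1,0,0,0,1,1)
step 4: output 5; order=[1,3,4,5]; indeg=(0,0,0,0,0,0,1,1)
step 5: output 0; order=[1,3,4,5,0]; indeg=(0,0,0,0,0,0,0,0)
step 6: output 2; order=[1,3,4,5,0,2]; indeg=(0,0,0,0,0,0,0,0)
step 7: output 6; order=[1,3,4,5,0,2,6]; indeg=(0,0,0,0,0,0,0,0)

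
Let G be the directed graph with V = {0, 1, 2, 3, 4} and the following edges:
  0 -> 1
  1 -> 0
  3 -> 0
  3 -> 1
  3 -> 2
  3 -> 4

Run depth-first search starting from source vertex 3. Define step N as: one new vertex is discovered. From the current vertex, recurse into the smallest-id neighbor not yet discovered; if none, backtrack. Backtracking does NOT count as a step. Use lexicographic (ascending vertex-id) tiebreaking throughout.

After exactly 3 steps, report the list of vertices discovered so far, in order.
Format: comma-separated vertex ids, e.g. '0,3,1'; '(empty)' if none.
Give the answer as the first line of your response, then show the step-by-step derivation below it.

3,0,1

step 1: discover 3; path=3; order=3
step 2: discover 0; path=3>0; order=3,0
step 3: discover 1; path=3>0>1; order=3,0,1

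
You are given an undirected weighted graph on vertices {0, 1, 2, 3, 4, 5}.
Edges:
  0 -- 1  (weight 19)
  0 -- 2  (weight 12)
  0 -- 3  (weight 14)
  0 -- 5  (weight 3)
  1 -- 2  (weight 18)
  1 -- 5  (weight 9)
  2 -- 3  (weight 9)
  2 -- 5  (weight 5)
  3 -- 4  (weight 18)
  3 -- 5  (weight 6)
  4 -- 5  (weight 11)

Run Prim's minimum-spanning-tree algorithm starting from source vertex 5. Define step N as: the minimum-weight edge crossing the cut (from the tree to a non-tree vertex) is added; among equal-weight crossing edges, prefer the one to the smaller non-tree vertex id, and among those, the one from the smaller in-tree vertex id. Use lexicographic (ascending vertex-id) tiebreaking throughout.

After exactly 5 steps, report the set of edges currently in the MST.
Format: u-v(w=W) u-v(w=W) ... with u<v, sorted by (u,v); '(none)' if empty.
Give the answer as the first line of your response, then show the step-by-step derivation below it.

0-5(w=3) 1-5(w=9) 2-5(w=5) 3-5(w=6) 4-5(w=11)

step 1: add edge 0-5 (w=3); MST = {0-5(w=3)}
step 2: add edge 2-5 (w=5); MST = {0-5(w=3) 2-5(w=5)}
step 3: add edge 3-5 (w=6); MST = {0-5(w=3) 2-5(w=5) 3-5(w=6)}
step 4: add edge 1-5 (w=9); MST = {0-5(w=3) 1-5(w=9) 2-5(w=5) 3-5(w=6)}
step 5: add edge 4-5 (w=11); MST = {0-5(w=3) 1-5(w=9) 2-5(w=5) 3-5(w=6) 4-5(w=11)}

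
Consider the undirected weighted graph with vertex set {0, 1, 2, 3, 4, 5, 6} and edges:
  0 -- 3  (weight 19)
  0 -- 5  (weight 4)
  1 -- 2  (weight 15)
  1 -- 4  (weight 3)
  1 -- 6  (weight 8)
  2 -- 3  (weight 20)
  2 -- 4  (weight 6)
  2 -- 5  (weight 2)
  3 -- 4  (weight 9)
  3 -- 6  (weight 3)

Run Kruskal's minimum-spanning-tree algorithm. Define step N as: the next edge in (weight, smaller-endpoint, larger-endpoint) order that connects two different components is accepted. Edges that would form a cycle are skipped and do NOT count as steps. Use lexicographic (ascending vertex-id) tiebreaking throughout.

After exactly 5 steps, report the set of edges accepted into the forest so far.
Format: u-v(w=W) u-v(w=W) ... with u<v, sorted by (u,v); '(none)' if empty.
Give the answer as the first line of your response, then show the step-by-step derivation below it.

0-5(w=4) 1-4(w=3) 2-4(w=6) 2-5(w=2) 3-6(w=3)

step 1: add edge 2-5 (w=2); MST = {2-5(w=2)}
step 2: add edge 1-4 (w=3); MST = {1-4(w=3) 2-5(w=2)}
step 3: add edge 3-6 (w=3); MST = {1-4(w=3) 2-5(w=2) 3-6(w=3)}
step 4: add edge 0-5 (w=4); MST = {0-5(w=4) 1-4(w=3) 2-5(w=2) 3-6(w=3)}
step 5: add edge 2-4 (w=6); MST = {0-5(w=4) 1-4(w=3) 2-4(w=6) 2-5(w=2) 3-6(w=3)}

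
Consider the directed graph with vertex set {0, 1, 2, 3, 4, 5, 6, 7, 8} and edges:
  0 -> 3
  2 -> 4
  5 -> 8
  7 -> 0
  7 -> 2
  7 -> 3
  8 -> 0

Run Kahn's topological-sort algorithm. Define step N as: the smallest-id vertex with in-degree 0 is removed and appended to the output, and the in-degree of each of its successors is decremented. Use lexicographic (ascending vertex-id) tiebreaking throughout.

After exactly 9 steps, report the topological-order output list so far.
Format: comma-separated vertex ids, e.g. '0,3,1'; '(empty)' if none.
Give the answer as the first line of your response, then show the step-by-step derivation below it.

1,5,6,7,2,4,8,0,3

step 1: output 1; order=[1]; indeg=(2,0,1,2,1,0,0,0,1)
step 2: output 5; order=[1,5]; indeg=(2,0,1,2,1,0,0,0,0)
step 3: output 6; order=[1,5,6]; indeg=(2,0,1,2,1,0,0,0,0)
step 4: output 7; order=[1,5,6,7]; indeg=(1,0,0,1,1,0,0,0,0)
step 5: output 2; order=[1,5,6,7,2]; indeg=(1,0,0,1,0,0,0,0,0)
step 6: output 4; order=[1,5,6,7,2,4]; indeg=(1,0,0,1,0,0,0,0,0)
step 7: output 8; order=[1,5,6,7,2,4,8]; indeg=(0,0,0,1,0,0,0,0,0)
step 8: output 0; order=[1,5,6,7,2,4,8,0]; indeg=(0,0,0,0,0,0,0,0,0)
step 9: output 3; order=[1,5,6,7,2,4,8,0,3]; indeg=(0,0,0,0,0,0,0,0,0)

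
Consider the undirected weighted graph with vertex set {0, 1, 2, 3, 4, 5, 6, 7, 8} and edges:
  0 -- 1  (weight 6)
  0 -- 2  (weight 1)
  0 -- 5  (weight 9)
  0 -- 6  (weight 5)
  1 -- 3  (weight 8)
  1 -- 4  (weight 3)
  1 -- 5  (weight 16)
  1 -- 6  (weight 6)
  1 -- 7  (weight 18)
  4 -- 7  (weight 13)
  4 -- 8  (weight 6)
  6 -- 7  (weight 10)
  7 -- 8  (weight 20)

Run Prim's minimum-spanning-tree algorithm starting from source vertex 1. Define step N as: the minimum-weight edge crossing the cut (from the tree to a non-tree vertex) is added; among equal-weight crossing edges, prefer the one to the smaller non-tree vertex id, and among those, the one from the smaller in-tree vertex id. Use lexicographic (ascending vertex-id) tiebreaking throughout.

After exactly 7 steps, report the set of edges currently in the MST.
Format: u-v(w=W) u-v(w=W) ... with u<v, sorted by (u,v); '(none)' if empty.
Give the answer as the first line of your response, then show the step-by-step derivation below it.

0-1(w=6) 0-2(w=1) 0-5(w=9) 0-6(w=5) 1-3(w=8) 1-4(w=3) 4-8(w=6)

step 1: add edge 1-4 (w=3); MST = {1-4(w=3)}
step 2: add edge 0-1 (w=6); MST = {0-1(w=6) 1-4(w=3)}
step 3: add edge 0-2 (w=1); MST = {0-1(w=6) 0-2(w=1) 1-4(w=3)}
step 4: add edge 0-6 (w=5); MST = {0-1(w=6) 0-2(w=1) 0-6(w=5) 1-4(w=3)}
step 5: add edge 4-8 (w=6); MST = {0-1(w=6) 0-2(w=1) 0-6(w=5) 1-4(w=3) 4-8(w=6)}
step 6: add edge 1-3 (w=8); MST = {0-1(w=6) 0-2(w=1) 0-6(w=5) 1-3(w=8) 1-4(w=3) 4-8(w=6)}
step 7: add edge 0-5 (w=9); MST = {0-1(w=6) 0-2(w=1) 0-5(w=9) 0-6(w=5) 1-3(w=8) 1-4(w=3) 4-8(w=6)}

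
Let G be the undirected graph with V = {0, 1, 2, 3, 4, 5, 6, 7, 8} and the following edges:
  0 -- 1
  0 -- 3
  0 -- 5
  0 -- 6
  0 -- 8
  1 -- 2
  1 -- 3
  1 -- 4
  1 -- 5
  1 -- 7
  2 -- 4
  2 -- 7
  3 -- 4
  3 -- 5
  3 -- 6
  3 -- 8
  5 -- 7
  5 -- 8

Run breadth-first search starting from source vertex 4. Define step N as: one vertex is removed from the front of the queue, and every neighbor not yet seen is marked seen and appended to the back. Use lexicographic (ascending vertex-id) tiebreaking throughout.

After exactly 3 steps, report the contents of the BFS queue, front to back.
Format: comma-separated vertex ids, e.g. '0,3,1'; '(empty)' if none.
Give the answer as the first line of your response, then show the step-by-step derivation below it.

3,0,5,7

step 1: dequeue 4; queue=[1,2,3]; order=4
step 2: dequeue 1; queue=[2,3,0,5,7]; order=4,1
step 3: dequeue 2; queue=[3,0,5,7]; order=4,1,2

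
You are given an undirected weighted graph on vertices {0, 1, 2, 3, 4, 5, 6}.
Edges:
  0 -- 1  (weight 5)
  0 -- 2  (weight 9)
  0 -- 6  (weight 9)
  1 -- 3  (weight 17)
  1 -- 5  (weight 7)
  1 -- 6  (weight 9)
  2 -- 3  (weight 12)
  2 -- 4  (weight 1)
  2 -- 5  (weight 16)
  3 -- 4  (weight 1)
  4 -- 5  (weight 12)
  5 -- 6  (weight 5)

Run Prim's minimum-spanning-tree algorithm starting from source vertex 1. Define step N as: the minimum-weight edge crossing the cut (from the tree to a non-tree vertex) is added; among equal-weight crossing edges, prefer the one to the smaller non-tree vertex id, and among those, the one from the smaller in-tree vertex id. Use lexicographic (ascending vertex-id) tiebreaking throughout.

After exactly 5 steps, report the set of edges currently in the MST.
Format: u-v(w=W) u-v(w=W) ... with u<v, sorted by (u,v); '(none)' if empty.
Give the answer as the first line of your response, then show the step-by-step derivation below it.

0-1(w=5) 0-2(w=9) 1-5(w=7) 2-4(w=1) 5-6(w=5)

step 1: add edge 0-1 (w=5); MST = {0-1(w=5)}
step 2: add edge 1-5 (w=7); MST = {0-1(w=5) 1-5(w=7)}
step 3: add edge 5-6 (w=5); MST = {0-1(w=5) 1-5(w=7) 5-6(w=5)}
step 4: add edge 0-2 (w=9); MST = {0-1(w=5) 0-2(w=9) 1-5(w=7) 5-6(w=5)}
step 5: add edge 2-4 (w=1); MST = {0-1(w=5) 0-2(w=9) 1-5(w=7) 2-4(w=1) 5-6(w=5)}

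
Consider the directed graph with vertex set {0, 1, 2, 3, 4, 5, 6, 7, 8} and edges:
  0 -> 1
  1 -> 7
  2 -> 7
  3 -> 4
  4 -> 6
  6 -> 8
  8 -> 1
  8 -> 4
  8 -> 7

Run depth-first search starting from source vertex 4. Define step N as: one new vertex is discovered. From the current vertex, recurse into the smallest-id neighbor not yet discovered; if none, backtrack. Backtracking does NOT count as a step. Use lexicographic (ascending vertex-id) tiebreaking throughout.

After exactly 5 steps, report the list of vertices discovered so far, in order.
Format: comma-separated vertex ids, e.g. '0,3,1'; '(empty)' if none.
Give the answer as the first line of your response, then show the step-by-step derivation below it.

4,6,8,1,7

step 1: discover 4; path=4; order=4
step 2: discover 6; path=4>6; order=4,6
step 3: discover 8; path=4>6>8; order=4,6,8
step 4: discover 1; path=4>6>8>1; order=4,6,8,1
step 5: discover 7; path=4>6>8>1>7; order=4,6,8,1,7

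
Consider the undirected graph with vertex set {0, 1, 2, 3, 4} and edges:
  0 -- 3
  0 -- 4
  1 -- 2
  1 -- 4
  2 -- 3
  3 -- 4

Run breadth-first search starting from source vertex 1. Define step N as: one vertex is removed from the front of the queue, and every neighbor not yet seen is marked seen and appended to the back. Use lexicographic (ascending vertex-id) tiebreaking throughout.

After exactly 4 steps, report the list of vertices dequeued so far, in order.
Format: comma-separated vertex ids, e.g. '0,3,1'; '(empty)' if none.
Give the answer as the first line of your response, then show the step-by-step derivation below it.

1,2,4,3

step 1: dequeue 1; queue=[2,4]; order=1
step 2: dequeue 2; queue=[4,3]; order=1,2
step 3: dequeue 4; queue=[3,0]; order=1,2,4
step 4: dequeue 3; queue=[0]; order=1,2,4,3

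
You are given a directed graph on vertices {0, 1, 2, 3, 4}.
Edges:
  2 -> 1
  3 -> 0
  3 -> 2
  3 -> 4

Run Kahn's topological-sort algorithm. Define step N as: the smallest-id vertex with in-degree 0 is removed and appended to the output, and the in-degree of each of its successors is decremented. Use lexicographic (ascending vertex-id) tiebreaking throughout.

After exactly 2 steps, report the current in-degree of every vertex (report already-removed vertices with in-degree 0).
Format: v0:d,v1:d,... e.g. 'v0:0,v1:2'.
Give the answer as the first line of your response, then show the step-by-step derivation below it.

v0:0,v1:1,v2:0,v3:0,v4:0

step 1: output 3; order=[3]; indeg=(0,1,0,0,0)
step 2: output 0; order=[3,0]; indeg=(0,1,0,0,0)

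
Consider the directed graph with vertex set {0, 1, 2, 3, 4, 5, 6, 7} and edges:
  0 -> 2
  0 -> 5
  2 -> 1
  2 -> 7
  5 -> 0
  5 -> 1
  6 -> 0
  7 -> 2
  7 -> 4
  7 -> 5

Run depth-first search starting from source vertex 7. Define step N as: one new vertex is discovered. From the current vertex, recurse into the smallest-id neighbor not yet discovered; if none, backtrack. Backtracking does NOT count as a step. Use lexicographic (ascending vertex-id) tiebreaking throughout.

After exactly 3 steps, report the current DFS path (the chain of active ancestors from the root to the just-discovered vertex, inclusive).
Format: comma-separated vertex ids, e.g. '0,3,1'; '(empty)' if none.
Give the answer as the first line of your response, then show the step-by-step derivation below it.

7,2,1

step 1: discover 7; path=7; order=7
step 2: discover 2; path=7>2; order=7,2
step 3: discover 1; path=7>2>1; order=7,2,1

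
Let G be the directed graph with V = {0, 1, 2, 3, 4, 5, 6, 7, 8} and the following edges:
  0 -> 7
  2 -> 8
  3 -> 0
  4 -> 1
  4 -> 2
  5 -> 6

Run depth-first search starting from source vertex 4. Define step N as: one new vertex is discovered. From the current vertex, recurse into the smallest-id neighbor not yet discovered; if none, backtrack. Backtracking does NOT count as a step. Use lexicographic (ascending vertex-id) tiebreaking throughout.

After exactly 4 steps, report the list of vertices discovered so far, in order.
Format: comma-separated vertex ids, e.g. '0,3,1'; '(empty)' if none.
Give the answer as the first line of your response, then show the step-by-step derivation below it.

4,1,2,8

step 1: discover 4; path=4; order=4
step 2: discover 1; path=4>1; order=4,1
step 3: discover 2; path=4>2; order=4,1,2
step 4: discover 8; path=4>2>8; order=4,1,2,8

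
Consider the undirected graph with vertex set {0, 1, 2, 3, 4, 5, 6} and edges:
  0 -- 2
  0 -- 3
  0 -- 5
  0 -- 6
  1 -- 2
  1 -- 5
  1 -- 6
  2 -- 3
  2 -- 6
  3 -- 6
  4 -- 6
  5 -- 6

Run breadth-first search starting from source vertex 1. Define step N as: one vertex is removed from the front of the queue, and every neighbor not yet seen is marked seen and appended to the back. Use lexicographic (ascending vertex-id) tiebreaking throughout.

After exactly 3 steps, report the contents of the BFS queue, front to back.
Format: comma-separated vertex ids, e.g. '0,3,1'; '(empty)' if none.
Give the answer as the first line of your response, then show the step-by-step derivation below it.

6,0,3

step 1: dequeue 1; queue=[2,5,6]; order=1
step 2: dequeue 2; queue=[5,6,0,3]; order=1,2
step 3: dequeue 5; queue=[6,0,3]; order=1,2,5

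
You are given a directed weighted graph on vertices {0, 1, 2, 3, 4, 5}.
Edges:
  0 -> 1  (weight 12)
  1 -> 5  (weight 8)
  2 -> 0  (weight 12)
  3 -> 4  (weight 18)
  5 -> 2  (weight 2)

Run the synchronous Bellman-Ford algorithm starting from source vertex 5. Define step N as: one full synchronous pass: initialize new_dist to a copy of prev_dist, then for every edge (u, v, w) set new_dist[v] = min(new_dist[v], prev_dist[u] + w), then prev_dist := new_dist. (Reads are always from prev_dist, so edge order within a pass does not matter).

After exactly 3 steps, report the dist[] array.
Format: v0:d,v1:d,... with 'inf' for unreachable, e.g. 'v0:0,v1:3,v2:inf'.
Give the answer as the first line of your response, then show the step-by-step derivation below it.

v0:14,v1:26,v2:2,v3:inf,v4:inf,v5:0

step 1: dist = v0:inf,v1:inf,v2:2,v3:inf,v4:inf,v5:0
step 2: dist = v0:14,v1:inf,v2:2,v3:inf,v4:inf,v5:0
step 3: dist = v0:14,v1:26,v2:2,v3:inf,v4:inf,v5:0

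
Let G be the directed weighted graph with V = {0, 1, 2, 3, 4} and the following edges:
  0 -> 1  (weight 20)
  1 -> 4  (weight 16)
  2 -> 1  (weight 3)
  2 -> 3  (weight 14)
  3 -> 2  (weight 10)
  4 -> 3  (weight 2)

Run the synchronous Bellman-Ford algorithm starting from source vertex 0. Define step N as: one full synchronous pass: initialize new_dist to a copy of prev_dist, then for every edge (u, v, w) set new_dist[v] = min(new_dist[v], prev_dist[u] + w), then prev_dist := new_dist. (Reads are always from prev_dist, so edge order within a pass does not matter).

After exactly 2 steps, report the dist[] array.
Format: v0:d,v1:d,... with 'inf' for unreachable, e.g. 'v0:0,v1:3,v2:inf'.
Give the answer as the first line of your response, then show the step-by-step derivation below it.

v0:0,v1:20,v2:inf,v3:inf,v4:36

step 1: dist = v0:0,v1:20,v2:inf,v3:inf,v4:inf
step 2: dist = v0:0,v1:20,v2:inf,v3:inf,v4:36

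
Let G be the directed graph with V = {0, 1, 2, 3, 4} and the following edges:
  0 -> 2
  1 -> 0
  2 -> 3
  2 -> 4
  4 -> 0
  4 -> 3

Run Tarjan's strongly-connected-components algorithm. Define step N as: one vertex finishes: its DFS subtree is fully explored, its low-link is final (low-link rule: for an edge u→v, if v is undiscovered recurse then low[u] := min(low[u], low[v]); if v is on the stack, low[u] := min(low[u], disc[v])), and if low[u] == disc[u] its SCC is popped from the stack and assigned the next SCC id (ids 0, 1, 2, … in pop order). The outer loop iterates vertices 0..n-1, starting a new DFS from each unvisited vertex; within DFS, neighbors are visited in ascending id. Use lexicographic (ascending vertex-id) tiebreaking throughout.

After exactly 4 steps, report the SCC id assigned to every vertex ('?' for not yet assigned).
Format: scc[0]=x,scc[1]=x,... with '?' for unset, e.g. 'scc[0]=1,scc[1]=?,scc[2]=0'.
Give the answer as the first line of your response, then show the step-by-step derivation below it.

scc[0]=1,scc[1]=?,scc[2]=1,scc[3]=0,scc[4]=1

step 1: low=(low[0]=0,low[1]=?,low[2]=1,low[3]=2,low[4]=?); scc=(scc[0]=?,scc[1]=?,scc[2]=?,scc[3]=0,scc[4]=?)
step 2: low=(low[0]=0,low[1]=?,low[2]=1,low[3]=2,low[4]=0); scc=(scc[0]=?,scc[1]=?,scc[2]=?,scc[3]=0,scc[4]=?)
step 3: low=(low[0]=0,low[1]=?,low[2]=0,low[3]=2,low[4]=0); scc=(scc[0]=?,scc[1]=?,scc[2]=?,scc[3]=0,scc[4]=?)
step 4: low=(low[0]=0,low[1]=?,low[2]=0,low[3]=2,low[4]=0); scc=(scc[0]=1,scc[1]=?,scc[2]=1,scc[3]=0,scc[4]=1)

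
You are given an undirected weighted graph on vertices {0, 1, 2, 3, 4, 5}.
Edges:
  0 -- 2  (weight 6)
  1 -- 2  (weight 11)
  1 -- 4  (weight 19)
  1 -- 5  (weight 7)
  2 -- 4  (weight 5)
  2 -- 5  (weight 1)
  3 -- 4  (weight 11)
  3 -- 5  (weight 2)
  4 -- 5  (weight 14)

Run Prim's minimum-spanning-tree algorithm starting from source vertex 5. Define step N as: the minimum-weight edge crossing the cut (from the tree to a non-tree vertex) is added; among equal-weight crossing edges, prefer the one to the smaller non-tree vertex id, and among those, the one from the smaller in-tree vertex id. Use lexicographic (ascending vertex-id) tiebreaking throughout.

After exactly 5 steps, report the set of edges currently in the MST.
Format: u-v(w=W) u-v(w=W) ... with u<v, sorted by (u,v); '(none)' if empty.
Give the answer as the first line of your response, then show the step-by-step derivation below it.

0-2(w=6) 1-5(w=7) 2-4(w=5) 2-5(w=1) 3-5(w=2)

step 1: add edge 2-5 (w=1); MST = {2-5(w=1)}
step 2: add edge 3-5 (w=2); MST = {2-5(w=1) 3-5(w=2)}
step 3: add edge 2-4 (w=5); MST = {2-4(w=5) 2-5(w=1) 3-5(w=2)}
step 4: add edge 0-2 (w=6); MST = {0-2(w=6) 2-4(w=5) 2-5(w=1) 3-5(w=2)}
step 5: add edge 1-5 (w=7); MST = {0-2(w=6) 1-5(w=7) 2-4(w=5) 2-5(w=1) 3-5(w=2)}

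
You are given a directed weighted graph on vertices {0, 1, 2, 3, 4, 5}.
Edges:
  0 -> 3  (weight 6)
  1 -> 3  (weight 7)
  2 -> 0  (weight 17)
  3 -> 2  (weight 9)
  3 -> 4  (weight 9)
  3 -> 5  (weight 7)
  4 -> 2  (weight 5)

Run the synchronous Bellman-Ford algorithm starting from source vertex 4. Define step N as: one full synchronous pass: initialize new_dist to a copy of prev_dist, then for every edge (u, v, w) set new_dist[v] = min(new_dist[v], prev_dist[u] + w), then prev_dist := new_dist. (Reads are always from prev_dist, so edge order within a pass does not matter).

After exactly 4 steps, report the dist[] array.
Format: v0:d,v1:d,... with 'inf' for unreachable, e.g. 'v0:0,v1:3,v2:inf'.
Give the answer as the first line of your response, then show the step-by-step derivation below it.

v0:22,v1:inf,v2:5,v3:28,v4:0,v5:35

step 1: dist = v0:inf,v1:inf,v2:5,v3:inf,v4:0,v5:inf
step 2: dist = v0:22,v1:inf,v2:5,v3:inf,v4:0,v5:inf
step 3: dist = v0:22,v1:inf,v2:5,v3:28,v4:0,v5:inf
step 4: dist = v0:22,v1:inf,v2:5,v3:28,v4:0,v5:35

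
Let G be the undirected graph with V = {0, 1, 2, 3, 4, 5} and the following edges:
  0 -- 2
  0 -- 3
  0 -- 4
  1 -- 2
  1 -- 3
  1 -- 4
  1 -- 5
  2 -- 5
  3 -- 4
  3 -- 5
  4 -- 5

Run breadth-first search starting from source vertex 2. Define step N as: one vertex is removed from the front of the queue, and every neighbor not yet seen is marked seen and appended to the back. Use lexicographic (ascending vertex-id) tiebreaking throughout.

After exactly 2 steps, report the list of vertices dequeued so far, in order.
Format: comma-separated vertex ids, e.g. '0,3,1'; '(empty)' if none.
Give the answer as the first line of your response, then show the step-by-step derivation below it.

2,0

step 1: dequeue 2; queue=[0,1,5]; order=2
step 2: dequeue 0; queue=[1,5,3,4]; order=2,0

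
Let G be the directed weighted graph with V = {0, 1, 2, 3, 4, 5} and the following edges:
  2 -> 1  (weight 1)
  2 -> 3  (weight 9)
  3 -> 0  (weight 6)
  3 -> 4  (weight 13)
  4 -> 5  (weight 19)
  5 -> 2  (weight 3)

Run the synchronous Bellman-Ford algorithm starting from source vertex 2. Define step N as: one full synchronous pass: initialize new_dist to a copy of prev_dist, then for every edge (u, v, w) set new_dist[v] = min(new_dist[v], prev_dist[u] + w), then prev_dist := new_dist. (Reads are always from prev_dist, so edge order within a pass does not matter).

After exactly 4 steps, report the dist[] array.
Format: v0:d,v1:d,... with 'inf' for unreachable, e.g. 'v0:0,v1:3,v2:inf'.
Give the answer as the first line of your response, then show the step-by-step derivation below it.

v0:15,v1:1,v2:0,v3:9,v4:22,v5:41

step 1: dist = v0:inf,v1:1,v2:0,v3:9,v4:inf,v5:inf
step 2: dist = v0:15,v1:1,v2:0,v3:9,v4:22,v5:inf
step 3: dist = v0:15,v1:1,v2:0,v3:9,v4:22,v5:41
step 4: dist = v0:15,v1:1,v2:0,v3:9,v4:22,v5:41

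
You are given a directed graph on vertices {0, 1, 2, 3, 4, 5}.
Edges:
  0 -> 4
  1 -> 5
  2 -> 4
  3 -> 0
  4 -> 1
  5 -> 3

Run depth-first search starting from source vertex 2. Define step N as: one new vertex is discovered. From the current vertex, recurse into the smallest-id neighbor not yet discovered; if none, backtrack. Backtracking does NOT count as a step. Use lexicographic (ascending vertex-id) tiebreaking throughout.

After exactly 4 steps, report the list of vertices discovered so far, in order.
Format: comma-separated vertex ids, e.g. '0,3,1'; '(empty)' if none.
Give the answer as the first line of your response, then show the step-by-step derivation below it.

2,4,1,5

step 1: discover 2; path=2; order=2
step 2: discover 4; path=2>4; order=2,4
step 3: discover 1; path=2>4>1; order=2,4,1
step 4: discover 5; path=2>4>1>5; order=2,4,1,5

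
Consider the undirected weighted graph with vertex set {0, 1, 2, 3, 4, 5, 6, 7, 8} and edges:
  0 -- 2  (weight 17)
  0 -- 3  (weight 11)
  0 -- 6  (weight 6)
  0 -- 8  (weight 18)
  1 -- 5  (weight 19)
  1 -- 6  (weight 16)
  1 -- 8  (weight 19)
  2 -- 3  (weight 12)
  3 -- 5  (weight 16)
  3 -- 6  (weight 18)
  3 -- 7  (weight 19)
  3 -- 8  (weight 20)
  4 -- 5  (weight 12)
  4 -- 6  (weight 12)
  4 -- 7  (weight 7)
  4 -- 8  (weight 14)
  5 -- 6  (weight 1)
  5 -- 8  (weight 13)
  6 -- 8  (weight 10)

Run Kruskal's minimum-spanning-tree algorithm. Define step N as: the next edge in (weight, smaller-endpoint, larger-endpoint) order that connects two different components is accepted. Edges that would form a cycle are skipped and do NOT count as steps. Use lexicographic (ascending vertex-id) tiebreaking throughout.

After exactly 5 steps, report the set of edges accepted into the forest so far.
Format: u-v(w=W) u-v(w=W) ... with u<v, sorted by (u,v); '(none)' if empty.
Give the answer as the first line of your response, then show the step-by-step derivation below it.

0-3(w=11) 0-6(w=6) 4-7(w=7) 5-6(w=1) 6-8(w=10)

step 1: add edge 5-6 (w=1); MST = {5-6(w=1)}
step 2: add edge 0-6 (w=6); MST = {0-6(w=6) 5-6(w=1)}
step 3: add edge 4-7 (w=7); MST = {0-6(w=6) 4-7(w=7) 5-6(w=1)}
step 4: add edge 6-8 (w=10); MST = {0-6(w=6) 4-7(w=7) 5-6(w=1) 6-8(w=10)}
step 5: add edge 0-3 (w=11); MST = {0-3(w=11) 0-6(w=6) 4-7(w=7) 5-6(w=1) 6-8(w=10)}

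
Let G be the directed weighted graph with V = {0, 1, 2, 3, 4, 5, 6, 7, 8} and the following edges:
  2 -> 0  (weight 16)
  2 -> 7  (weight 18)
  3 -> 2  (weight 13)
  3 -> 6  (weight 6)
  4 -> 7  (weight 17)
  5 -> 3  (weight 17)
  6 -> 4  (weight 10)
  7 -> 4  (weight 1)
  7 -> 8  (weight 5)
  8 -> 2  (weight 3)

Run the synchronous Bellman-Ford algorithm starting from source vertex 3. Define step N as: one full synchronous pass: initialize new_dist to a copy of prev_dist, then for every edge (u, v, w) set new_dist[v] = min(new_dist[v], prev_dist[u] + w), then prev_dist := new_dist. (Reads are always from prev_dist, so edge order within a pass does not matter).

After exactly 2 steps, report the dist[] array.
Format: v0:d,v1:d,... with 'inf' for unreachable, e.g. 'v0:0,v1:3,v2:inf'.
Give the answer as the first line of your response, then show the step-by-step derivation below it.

v0:29,v1:inf,v2:13,v3:0,v4:16,v5:inf,v6:6,v7:31,v8:inf

step 1: dist = v0:inf,v1:inf,v2:13,v3:0,v4:inf,v5:inf,v6:6,v7:inf,v8:inf
step 2: dist = v0:29,v1:inf,v2:13,v3:0,v4:16,v5:inf,v6:6,v7:31,v8:inf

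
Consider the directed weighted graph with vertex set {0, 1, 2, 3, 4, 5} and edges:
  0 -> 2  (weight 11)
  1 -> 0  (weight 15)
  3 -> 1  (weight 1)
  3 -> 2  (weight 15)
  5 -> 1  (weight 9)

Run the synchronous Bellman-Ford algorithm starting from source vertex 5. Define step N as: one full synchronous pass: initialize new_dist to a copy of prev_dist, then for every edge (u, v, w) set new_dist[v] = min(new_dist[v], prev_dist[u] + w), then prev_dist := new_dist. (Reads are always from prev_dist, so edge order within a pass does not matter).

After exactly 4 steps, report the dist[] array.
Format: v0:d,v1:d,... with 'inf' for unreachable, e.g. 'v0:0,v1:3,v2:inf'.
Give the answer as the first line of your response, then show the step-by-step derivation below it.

v0:24,v1:9,v2:35,v3:inf,v4:inf,v5:0

step 1: dist = v0:inf,v1:9,v2:inf,v3:inf,v4:inf,v5:0
step 2: dist = v0:24,v1:9,v2:inf,v3:inf,v4:inf,v5:0
step 3: dist = v0:24,v1:9,v2:35,v3:inf,v4:inf,v5:0
step 4: dist = v0:24,v1:9,v2:35,v3:inf,v4:inf,v5:0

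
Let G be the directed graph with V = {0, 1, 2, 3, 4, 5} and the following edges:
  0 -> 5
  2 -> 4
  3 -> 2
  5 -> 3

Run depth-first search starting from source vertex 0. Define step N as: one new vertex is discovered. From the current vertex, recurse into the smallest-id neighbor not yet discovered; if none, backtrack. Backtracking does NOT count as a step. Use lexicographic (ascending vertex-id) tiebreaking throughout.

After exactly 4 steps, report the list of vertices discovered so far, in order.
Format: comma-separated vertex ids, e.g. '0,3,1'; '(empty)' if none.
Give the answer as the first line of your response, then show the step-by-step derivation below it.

0,5,3,2

step 1: discover 0; path=0; order=0
step 2: discover 5; path=0>5; order=0,5
step 3: discover 3; path=0>5>3; order=0,5,3
step 4: discover 2; path=0>5>3>2; order=0,5,3,2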